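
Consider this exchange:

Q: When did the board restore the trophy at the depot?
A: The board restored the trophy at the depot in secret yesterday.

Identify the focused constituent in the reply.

The wh-word "when" asks about the time.
In the answer, "the board", "the trophy" and "at the depot" are given — repeated from the question.
"in secret" is also new, but it specifies the manner, which is not what the question asks about — so it is not the focus.
The constituent filling the time gap is "yesterday"; that is the focus.

yesterday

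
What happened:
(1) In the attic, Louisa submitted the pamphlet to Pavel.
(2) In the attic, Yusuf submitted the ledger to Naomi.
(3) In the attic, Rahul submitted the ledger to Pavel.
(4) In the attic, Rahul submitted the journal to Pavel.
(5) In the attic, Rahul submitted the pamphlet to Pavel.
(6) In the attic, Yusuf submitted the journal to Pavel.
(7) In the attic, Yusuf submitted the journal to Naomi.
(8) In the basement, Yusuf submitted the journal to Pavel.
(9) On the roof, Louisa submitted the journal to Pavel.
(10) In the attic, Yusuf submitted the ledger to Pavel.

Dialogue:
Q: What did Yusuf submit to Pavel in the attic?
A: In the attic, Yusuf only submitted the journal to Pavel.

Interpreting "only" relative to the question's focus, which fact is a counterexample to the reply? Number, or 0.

The question "What did ...?" targets the thing, so in the reply the focus falls on "the journal".
"Only" then excludes alternative things while the background — same agent, recipient, setting (Yusuf / Pavel / in the attic) — is held fixed.
Fact (10) keeps same agent, recipient, setting (Yusuf / Pavel / in the attic) but has thing = the ledger; that refutes the reply.
(Fact (8) would refute a reading with focus on the setting — but that is not what the question asks.)

10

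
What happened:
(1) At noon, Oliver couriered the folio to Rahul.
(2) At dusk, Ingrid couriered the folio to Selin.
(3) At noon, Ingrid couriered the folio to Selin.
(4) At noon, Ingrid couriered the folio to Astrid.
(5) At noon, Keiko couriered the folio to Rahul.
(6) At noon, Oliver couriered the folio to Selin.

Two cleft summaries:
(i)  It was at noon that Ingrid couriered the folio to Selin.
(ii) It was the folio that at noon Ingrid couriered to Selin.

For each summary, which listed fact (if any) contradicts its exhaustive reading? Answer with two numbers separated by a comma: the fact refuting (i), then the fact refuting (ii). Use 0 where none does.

Summary (i) focuses "at noon" (the setting); background same agent, thing, recipient (Ingrid / the folio / Selin). Fact (2) matches that background with setting = at dusk — refutes (i).
Summary (ii) focuses "the folio" (the thing); background same agent, recipient, setting (Ingrid / Selin / at noon). No fact matches that background with a different thing, so 0.

2, 0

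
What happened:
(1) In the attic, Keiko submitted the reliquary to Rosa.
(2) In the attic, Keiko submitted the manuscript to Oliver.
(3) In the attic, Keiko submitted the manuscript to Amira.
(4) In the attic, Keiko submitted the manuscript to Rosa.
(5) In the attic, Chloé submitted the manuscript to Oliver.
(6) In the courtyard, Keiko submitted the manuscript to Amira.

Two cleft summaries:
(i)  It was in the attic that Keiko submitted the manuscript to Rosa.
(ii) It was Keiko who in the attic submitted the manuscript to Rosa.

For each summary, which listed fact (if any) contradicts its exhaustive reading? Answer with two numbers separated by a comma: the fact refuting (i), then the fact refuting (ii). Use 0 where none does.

0, 0

Summary (i) focuses "in the attic" (the setting); background Keiko as agent and the manuscript as thing and Rosa as recipient. No fact matches that background with a different setting, so 0.
Summary (ii) focuses "Keiko" (the agent); background the manuscript as thing and Rosa as recipient and in the attic as setting. No fact matches that background with a different agent, so 0.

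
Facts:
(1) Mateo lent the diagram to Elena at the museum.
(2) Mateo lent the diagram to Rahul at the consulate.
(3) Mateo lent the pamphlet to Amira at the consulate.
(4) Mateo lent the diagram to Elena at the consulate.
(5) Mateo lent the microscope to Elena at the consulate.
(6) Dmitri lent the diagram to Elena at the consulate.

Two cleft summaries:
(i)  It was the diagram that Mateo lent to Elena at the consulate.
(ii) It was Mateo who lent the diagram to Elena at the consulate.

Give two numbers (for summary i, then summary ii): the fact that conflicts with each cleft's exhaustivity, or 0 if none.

(i): focus "the diagram". Looking for Mateo as agent and Elena as recipient and at the consulate as setting with some other thing — fact (5) has the microscope there. Refuted.
(ii): focus "Mateo". Looking for the diagram as thing and Elena as recipient and at the consulate as setting with some other agent — fact (6) has Dmitri there. Refuted.

5, 6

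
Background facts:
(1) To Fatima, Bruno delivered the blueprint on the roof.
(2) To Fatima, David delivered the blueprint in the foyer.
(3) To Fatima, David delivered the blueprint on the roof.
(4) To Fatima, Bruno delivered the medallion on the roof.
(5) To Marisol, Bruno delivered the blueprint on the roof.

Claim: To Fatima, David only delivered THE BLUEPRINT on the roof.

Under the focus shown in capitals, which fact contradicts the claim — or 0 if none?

0

Focus (in capitals) is "the blueprint" — the thing. "Only" excludes alternative things while holding fixed David as agent and Fatima as recipient and on the roof as setting.
No fact matches David as agent and Fatima as recipient and on the roof as setting with a different thing — every other fact differs on at least one backgrounded slot. So no fact refutes it.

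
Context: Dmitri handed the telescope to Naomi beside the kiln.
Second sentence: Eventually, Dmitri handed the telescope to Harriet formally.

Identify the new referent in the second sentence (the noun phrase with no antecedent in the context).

"Dmitri" and "the telescope" in the second sentence are given — already mentioned in the context.
"Harriet" has no antecedent in the context; it is discourse-new.

Harriet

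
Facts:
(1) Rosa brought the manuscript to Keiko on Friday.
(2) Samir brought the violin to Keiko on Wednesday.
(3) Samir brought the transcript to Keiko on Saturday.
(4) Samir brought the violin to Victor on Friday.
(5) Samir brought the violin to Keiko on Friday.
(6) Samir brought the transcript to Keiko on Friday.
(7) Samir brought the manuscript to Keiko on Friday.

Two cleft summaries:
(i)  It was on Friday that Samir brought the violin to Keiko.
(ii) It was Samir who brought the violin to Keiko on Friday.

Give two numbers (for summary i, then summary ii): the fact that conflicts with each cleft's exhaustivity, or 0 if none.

Summary (i) focuses "on Friday" (the setting); background same agent, thing, recipient (Samir / the violin / Keiko). Fact (2) matches that background with setting = on Wednesday — refutes (i).
Summary (ii) focuses "Samir" (the agent); background same thing, recipient, setting (the violin / Keiko / on Friday). No fact matches that background with a different agent, so 0.

2, 0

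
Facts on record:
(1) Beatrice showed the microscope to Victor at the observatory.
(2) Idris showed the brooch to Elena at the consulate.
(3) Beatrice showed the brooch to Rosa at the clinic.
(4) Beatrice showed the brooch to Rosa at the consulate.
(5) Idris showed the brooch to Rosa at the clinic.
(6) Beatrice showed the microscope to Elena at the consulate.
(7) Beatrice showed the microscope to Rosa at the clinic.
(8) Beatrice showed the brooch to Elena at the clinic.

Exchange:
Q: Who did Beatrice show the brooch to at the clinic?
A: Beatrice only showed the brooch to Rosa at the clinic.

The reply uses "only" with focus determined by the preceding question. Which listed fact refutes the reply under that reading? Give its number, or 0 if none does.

8

The question "Who did ... to ...?" targets the recipient, so in the reply the focus falls on "Rosa".
"Only" then excludes alternative recipients while the background — Beatrice as agent and the brooch as thing and at the clinic as setting — is held fixed.
Fact (8) shares the background with a different recipient (Elena) — counterexample.
(Fact (7) would refute a reading with focus on the thing — but that is not what the question asks.)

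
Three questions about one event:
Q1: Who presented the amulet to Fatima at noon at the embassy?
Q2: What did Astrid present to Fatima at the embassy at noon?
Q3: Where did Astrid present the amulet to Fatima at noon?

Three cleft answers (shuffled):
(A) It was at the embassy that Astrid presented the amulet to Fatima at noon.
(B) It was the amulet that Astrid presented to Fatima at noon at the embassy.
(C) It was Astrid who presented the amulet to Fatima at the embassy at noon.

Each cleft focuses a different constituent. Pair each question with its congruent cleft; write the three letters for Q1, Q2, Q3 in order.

Q1 asks about the subject (agent); cleft (C) focuses "Astrid", which is the subject (agent) — so Q1 → C.
Q2 asks about the direct object; cleft (B) focuses "the amulet", which is the direct object — so Q2 → B.
Q3 asks about the location; cleft (A) focuses "at the embassy", which is the location — so Q3 → A.
Mapping: Q1→C, Q2→B, Q3→A.

CBA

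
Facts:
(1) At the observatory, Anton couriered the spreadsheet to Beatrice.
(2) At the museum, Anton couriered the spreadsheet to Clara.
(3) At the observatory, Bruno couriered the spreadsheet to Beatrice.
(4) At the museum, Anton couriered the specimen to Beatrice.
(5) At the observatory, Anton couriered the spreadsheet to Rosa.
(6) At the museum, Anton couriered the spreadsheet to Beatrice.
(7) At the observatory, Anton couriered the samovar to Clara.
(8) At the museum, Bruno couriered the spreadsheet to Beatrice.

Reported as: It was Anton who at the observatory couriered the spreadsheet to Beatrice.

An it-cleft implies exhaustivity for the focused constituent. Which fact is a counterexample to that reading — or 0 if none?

Focus of the cleft: "Anton" (the agent). Presupposed background: same thing, recipient, setting (the spreadsheet / Beatrice / at the observatory).
The exhaustive reading says no other agent fits that background.
But fact (3) also has same thing, recipient, setting (the spreadsheet / Beatrice / at the observatory), with agent = Bruno — so the exhaustive reading fails.

3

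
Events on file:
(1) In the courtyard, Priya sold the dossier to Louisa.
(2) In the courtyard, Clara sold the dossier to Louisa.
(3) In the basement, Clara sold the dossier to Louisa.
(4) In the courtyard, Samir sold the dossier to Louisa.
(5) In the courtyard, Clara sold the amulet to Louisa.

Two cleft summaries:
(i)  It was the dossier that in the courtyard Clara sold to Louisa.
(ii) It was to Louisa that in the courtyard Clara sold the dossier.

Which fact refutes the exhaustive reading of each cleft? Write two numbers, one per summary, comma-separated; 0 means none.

Summary (i) focuses "the dossier" (the thing); background same agent, recipient, setting (Clara / Louisa / in the courtyard). Fact (5) matches that background with thing = the amulet — refutes (i).
Summary (ii) focuses "Louisa" (the recipient); background same agent, thing, setting (Clara / the dossier / in the courtyard). No fact matches that background with a different recipient, so 0.

5, 0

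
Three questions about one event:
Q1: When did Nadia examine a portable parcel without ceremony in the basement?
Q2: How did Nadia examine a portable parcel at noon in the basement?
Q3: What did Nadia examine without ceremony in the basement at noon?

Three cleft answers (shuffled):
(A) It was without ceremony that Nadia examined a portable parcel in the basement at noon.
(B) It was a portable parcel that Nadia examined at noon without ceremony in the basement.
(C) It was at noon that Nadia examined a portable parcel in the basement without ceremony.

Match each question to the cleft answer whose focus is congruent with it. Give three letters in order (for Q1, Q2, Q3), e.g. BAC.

Q1 asks about the time; cleft (C) focuses "at noon", which is the time — so Q1 → C.
Q2 asks about the manner; cleft (A) focuses "without ceremony", which is the manner — so Q2 → A.
Q3 asks about the direct object; cleft (B) focuses "a portable parcel", which is the direct object — so Q3 → B.
Mapping: Q1→C, Q2→A, Q3→B.

CAB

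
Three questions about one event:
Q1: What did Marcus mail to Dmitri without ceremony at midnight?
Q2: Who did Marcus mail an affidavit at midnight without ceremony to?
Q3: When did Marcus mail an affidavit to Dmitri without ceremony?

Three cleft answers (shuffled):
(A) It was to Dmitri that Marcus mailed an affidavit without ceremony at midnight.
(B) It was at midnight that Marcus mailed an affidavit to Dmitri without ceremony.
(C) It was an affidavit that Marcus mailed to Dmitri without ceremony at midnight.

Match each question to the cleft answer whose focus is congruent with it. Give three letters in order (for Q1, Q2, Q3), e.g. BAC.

Q1 asks about the direct object; cleft (C) focuses "an affidavit", which is the direct object — so Q1 → C.
Q2 asks about the recipient; cleft (A) focuses "to Dmitri", which is the recipient — so Q2 → A.
Q3 asks about the time; cleft (B) focuses "at midnight", which is the time — so Q3 → B.
Mapping: Q1→C, Q2→A, Q3→B.

CAB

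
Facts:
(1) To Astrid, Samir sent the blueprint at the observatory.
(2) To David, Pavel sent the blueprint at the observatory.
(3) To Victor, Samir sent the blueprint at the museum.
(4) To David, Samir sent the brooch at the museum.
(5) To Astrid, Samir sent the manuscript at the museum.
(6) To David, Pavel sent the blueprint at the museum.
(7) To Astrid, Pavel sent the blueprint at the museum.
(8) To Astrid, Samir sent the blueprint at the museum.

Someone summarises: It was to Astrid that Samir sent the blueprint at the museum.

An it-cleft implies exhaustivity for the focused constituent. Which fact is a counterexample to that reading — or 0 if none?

Focus of the cleft: "Astrid" (the recipient). Presupposed background: agent = Samir, thing = the blueprint, setting = at the museum.
Exhaustivity: Astrid is the only recipient satisfying that background.
Fact (3) shares the background but with recipient = Victor; exhaustivity is violated.

3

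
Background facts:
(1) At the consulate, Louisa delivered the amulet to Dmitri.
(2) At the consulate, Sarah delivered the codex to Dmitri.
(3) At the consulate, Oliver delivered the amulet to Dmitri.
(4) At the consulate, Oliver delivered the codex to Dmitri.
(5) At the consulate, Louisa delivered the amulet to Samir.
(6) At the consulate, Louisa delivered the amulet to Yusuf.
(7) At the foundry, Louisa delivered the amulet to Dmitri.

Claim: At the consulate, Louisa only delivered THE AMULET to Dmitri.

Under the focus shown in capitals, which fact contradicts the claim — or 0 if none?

0

Focus (in capitals) is "the amulet" — the thing. "Only" excludes alternative things while holding fixed agent = Louisa, recipient = Dmitri, setting = at the consulate.
No fact matches agent = Louisa, recipient = Dmitri, setting = at the consulate with a different thing — every other fact differs on at least one backgrounded slot. So no fact refutes it.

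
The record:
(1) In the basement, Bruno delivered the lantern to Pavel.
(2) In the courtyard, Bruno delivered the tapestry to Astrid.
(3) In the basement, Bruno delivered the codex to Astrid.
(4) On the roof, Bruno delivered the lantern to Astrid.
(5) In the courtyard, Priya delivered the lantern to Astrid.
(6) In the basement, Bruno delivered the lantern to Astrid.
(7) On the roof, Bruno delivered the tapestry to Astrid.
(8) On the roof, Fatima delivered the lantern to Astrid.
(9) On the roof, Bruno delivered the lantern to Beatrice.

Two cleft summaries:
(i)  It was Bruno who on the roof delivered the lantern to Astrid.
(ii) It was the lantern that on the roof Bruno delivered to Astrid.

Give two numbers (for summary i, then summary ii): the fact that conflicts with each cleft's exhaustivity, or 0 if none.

Summary (i) focuses "Bruno" (the agent); background same thing, recipient, setting (the lantern / Astrid / on the roof). Fact (8) matches that background with agent = Fatima — refutes (i).
Summary (ii) focuses "the lantern" (the thing); background same agent, recipient, setting (Bruno / Astrid / on the roof). Fact (7) matches that background with thing = the tapestry — refutes (ii).

8, 7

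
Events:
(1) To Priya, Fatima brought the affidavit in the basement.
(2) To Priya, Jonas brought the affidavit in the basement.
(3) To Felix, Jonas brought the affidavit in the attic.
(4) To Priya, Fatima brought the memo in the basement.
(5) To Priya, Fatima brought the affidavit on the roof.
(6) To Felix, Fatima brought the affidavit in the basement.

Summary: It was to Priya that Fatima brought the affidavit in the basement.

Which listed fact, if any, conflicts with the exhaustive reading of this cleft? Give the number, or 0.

6

Focus of the cleft: "Priya" (the recipient). Presupposed background: Fatima as agent and the affidavit as thing and in the basement as setting.
The exhaustive reading says no other recipient fits that background.
Fact (6) shares the background but with recipient = Felix; exhaustivity is violated.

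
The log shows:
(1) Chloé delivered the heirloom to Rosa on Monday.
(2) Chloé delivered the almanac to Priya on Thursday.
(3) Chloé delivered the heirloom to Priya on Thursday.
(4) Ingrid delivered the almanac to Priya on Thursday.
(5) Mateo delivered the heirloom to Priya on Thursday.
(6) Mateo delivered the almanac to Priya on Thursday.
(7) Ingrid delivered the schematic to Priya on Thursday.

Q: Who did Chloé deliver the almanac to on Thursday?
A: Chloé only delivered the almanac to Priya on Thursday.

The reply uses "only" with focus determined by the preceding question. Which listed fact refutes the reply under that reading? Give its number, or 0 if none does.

Answering "Who did ... to ...?" puts focus on the recipient — here, "Priya".
"Only" then excludes alternative recipients while the background — same agent, thing, setting (Chloé / the almanac / on Thursday) — is held fixed.
No listed fact shares that background with another recipient. Nothing contradicts the reply.
(Fact (3) would refute a reading with focus on the thing — but that is not what the question asks.)

0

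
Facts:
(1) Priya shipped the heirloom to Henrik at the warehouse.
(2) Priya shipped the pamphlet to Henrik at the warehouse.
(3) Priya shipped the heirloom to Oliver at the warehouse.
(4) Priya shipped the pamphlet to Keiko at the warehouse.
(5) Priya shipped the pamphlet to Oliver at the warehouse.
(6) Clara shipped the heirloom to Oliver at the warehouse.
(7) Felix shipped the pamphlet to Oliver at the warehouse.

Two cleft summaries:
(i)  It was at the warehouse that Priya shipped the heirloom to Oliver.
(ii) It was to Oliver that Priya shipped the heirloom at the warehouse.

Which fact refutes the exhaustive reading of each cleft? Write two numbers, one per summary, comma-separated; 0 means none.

0, 1

Summary (i) focuses "at the warehouse" (the setting); background same agent, thing, recipient (Priya / the heirloom / Oliver). No fact matches that background with a different setting, so 0.
Summary (ii) focuses "Oliver" (the recipient); background same agent, thing, setting (Priya / the heirloom / at the warehouse). Fact (1) matches that background with recipient = Henrik — refutes (ii).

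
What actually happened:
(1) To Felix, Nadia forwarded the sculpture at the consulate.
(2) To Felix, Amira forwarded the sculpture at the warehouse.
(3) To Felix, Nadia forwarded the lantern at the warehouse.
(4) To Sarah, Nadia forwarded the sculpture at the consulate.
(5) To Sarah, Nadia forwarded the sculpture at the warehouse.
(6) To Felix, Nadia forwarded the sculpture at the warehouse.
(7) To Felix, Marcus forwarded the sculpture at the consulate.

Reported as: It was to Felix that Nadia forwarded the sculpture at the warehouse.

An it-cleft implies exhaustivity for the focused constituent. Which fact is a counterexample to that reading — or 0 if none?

The cleft puts "Felix" in focus and presupposes the open proposition with same agent, thing, setting (Nadia / the sculpture / at the warehouse).
Exhaustivity: Felix is the only recipient satisfying that background.
But fact (5) also has same agent, thing, setting (Nadia / the sculpture / at the warehouse), with recipient = Sarah — so the exhaustive reading fails.

5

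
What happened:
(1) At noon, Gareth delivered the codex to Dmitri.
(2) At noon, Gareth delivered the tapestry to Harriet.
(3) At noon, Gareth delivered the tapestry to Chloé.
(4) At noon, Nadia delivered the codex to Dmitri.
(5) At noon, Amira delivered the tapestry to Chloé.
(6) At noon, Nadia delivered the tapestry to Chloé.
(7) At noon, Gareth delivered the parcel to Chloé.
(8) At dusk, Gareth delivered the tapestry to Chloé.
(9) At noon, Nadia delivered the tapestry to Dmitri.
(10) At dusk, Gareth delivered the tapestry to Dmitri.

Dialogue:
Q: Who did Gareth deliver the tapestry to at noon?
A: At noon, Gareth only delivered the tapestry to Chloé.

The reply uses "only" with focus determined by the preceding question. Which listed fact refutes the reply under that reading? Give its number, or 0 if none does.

2

The question "Who did ... to ...?" targets the recipient, so in the reply the focus falls on "Chloé".
"Only" then excludes alternative recipients while the background — agent = Gareth, thing = the tapestry, setting = at noon — is held fixed.
Fact (2) keeps agent = Gareth, thing = the tapestry, setting = at noon but has recipient = Harriet; that refutes the reply.
(Fact (7) would refute a reading with focus on the thing — but that is not what the question asks.)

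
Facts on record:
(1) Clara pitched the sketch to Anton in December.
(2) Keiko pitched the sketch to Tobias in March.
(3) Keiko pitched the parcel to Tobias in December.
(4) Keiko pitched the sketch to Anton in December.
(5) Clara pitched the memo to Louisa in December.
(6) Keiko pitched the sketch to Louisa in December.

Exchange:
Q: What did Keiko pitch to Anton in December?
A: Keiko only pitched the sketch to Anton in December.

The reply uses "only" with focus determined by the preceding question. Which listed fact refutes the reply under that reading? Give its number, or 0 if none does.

Answering "What did ...?" puts focus on the thing — here, "the sketch".
"Only" then excludes alternative things while the background — same agent, recipient, setting (Keiko / Anton / in December) — is held fixed.
No listed fact shares that background with another thing. Nothing contradicts the reply.
(Fact (6) would refute a reading with focus on the recipient — but that is not what the question asks.)

0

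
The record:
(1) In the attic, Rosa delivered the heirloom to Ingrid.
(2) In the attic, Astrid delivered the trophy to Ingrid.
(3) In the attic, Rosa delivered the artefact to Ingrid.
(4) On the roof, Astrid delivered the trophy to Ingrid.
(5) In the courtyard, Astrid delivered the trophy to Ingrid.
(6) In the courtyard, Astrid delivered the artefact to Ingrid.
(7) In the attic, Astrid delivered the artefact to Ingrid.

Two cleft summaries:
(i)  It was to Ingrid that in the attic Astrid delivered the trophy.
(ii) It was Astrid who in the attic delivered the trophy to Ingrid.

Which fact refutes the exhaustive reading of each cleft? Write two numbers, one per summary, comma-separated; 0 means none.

0, 0

Summary (i) focuses "Ingrid" (the recipient); background agent = Astrid, thing = the trophy, setting = in the attic. No fact matches that background with a different recipient, so 0.
Summary (ii) focuses "Astrid" (the agent); background thing = the trophy, recipient = Ingrid, setting = in the attic. No fact matches that background with a different agent, so 0.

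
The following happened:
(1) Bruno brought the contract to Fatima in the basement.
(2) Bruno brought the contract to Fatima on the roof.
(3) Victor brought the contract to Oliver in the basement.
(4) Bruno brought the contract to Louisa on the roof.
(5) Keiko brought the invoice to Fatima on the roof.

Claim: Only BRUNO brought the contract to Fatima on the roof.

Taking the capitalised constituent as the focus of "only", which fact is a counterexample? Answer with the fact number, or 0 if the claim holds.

0

The capitals mark "Bruno" as focus. So "only" rules out other agents, with the rest (the contract as thing and Fatima as recipient and on the roof as setting) as background.
No fact matches the contract as thing and Fatima as recipient and on the roof as setting with a different agent — every other fact differs on at least one backgrounded slot. So no fact refutes it.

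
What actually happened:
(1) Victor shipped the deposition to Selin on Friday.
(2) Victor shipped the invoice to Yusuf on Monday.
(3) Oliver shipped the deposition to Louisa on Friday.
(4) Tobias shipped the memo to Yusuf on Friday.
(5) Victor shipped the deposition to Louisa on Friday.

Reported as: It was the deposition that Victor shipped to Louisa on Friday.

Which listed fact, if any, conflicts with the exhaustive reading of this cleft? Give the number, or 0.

Focus of the cleft: "the deposition" (the thing). Presupposed background: Victor as agent and Louisa as recipient and on Friday as setting.
The exhaustive reading says no other thing fits that background.
No listed fact matches the background with a different thing. Exhaustivity holds.

0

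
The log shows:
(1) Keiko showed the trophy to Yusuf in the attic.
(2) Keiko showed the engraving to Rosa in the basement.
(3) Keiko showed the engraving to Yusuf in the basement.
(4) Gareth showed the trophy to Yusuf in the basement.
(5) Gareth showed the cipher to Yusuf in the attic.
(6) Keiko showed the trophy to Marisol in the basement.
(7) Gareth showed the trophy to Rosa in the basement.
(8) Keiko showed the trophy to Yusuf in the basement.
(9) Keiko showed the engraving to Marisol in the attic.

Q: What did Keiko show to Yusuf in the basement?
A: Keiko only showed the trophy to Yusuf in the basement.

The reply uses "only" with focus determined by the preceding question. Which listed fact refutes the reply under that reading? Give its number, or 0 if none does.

3

The question "What did ...?" targets the thing, so in the reply the focus falls on "the trophy".
"Only" then excludes alternative things while the background — agent = Keiko, recipient = Yusuf, setting = in the basement — is held fixed.
Fact (3) shares the background with a different thing (the engraving) — counterexample.
(Fact (1) would refute a reading with focus on the setting — but that is not what the question asks.)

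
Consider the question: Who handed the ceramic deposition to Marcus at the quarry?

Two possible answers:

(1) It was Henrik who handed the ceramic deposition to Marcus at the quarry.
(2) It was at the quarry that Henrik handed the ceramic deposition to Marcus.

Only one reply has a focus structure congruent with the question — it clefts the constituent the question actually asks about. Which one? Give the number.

1

The question word "who" targets the subject (agent).
Option (1) clefts "Henrik" — that matches what the question asks about.
Option (2) clefts "at the quarry" — the location, not what was asked.
So the congruent reply is (1).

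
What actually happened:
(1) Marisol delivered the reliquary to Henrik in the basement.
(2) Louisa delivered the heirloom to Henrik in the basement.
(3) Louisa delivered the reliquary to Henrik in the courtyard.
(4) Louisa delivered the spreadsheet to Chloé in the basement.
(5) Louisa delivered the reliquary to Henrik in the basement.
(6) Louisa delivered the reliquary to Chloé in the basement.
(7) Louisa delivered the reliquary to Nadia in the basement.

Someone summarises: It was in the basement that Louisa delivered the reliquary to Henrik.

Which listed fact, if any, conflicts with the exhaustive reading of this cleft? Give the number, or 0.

Focus of the cleft: "in the basement" (the setting). Presupposed background: same agent, thing, recipient (Louisa / the reliquary / Henrik).
Exhaustivity: in the basement is the only setting satisfying that background.
But fact (3) also has same agent, thing, recipient (Louisa / the reliquary / Henrik), with setting = in the courtyard — so the exhaustive reading fails.

3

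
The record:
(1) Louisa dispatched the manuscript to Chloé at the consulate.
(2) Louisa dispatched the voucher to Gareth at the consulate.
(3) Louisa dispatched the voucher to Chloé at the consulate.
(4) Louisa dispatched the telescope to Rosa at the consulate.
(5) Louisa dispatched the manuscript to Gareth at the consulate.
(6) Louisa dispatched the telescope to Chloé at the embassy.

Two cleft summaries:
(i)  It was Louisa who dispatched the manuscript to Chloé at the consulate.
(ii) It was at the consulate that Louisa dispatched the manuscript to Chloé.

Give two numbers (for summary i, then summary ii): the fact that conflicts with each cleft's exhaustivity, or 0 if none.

0, 0

(i): focus "Louisa". No fact shares the manuscript as thing and Chloé as recipient and at the consulate as setting with a different agent. 0.
(ii): focus "at the consulate". No fact shares Louisa as agent and the manuscript as thing and Chloé as recipient with a different setting. 0.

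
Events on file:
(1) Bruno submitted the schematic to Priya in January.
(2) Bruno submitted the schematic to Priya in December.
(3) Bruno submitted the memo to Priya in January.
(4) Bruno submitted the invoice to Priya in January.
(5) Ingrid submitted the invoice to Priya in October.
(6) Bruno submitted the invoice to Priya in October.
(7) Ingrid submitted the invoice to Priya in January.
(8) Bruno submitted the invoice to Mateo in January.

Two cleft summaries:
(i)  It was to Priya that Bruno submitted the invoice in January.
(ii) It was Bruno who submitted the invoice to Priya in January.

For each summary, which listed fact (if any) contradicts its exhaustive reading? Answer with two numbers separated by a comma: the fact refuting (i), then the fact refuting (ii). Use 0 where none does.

Summary (i) focuses "Priya" (the recipient); background Bruno as agent and the invoice as thing and in January as setting. Fact (8) matches that background with recipient = Mateo — refutes (i).
Summary (ii) focuses "Bruno" (the agent); background the invoice as thing and Priya as recipient and in January as setting. Fact (7) matches that background with agent = Ingrid — refutes (ii).

8, 7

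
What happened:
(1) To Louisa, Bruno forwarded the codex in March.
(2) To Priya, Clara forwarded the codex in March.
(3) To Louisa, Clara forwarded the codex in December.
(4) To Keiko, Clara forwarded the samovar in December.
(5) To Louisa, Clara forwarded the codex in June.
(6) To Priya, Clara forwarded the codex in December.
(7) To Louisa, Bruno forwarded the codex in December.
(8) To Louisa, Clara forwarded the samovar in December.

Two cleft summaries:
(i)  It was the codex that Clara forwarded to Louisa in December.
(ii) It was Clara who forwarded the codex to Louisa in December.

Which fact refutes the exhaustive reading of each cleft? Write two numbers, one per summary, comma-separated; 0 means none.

8, 7

Summary (i) focuses "the codex" (the thing); background agent = Clara, recipient = Louisa, setting = in December. Fact (8) matches that background with thing = the samovar — refutes (i).
Summary (ii) focuses "Clara" (the agent); background thing = the codex, recipient = Louisa, setting = in December. Fact (7) matches that background with agent = Bruno — refutes (ii).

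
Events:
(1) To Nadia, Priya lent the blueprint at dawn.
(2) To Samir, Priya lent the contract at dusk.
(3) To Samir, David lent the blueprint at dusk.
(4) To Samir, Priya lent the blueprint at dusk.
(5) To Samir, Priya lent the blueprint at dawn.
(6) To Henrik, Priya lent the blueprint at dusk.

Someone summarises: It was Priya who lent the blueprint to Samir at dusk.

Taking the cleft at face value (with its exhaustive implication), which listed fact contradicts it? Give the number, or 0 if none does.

Focus of the cleft: "Priya" (the agent). Presupposed background: thing = the blueprint, recipient = Samir, setting = at dusk.
The exhaustive reading says no other agent fits that background.
But fact (3) also has thing = the blueprint, recipient = Samir, setting = at dusk, with agent = David — so the exhaustive reading fails.

3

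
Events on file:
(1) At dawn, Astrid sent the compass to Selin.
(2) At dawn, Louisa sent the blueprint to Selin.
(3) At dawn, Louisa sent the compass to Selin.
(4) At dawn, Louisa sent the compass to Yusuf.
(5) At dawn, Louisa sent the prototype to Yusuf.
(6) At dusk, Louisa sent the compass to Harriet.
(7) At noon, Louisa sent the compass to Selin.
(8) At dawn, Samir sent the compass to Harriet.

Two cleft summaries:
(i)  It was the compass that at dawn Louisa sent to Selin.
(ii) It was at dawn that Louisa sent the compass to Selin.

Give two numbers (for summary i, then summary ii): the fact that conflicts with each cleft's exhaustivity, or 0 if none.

(i): focus "the compass". Looking for Louisa as agent and Selin as recipient and at dawn as setting with some other thing — fact (2) has the blueprint there. Refuted.
(ii): focus "at dawn". Looking for Louisa as agent and the compass as thing and Selin as recipient with some other setting — fact (7) has at noon there. Refuted.

2, 7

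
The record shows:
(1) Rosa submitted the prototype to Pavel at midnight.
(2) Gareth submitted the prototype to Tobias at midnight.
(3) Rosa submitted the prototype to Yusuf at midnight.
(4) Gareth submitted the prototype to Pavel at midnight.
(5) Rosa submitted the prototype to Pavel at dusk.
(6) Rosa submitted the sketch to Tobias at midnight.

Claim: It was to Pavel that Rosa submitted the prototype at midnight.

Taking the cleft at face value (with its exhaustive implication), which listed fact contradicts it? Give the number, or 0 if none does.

Focus of the cleft: "Pavel" (the recipient). Presupposed background: Rosa as agent and the prototype as thing and at midnight as setting.
The exhaustive reading says no other recipient fits that background.
Fact (3) shares the background but with recipient = Yusuf; exhaustivity is violated.

3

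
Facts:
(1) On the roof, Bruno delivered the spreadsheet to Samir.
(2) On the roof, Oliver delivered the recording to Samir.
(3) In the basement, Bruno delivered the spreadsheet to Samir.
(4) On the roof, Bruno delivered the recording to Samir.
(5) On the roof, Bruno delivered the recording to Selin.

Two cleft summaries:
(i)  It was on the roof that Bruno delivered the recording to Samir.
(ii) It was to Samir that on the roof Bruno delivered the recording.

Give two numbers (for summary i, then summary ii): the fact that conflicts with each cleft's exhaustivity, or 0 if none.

0, 5

(i): focus "on the roof". No fact shares agent = Bruno, thing = the recording, recipient = Samir with a different setting. 0.
(ii): focus "Samir". Looking for agent = Bruno, thing = the recording, setting = on the roof with some other recipient — fact (5) has Selin there. Refuted.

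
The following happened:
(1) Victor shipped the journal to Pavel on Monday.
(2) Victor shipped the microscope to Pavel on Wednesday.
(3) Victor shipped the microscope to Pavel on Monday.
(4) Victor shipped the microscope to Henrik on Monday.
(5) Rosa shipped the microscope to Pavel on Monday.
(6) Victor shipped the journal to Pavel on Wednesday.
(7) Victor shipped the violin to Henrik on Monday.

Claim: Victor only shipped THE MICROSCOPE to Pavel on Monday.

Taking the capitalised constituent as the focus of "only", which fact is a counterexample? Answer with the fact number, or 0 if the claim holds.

1

The capitals mark "the microscope" as focus. So "only" rules out other things, with the rest (agent = Victor, recipient = Pavel, setting = on Monday) as background.
Fact (1) matches on agent = Victor, recipient = Pavel, setting = on Monday, but has thing = the journal instead. That refutes the claim.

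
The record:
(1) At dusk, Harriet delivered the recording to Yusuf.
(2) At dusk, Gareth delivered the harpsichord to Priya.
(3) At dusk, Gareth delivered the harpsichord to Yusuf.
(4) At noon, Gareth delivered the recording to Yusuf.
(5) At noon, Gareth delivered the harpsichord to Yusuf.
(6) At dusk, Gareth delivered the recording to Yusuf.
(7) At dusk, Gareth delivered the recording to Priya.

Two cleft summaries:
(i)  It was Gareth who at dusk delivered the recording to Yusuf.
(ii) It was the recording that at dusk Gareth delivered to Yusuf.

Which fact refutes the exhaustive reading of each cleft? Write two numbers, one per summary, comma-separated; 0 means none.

1, 3

(i): focus "Gareth". Looking for the recording as thing and Yusuf as recipient and at dusk as setting with some other agent — fact (1) has Harriet there. Refuted.
(ii): focus "the recording". Looking for Gareth as agent and Yusuf as recipient and at dusk as setting with some other thing — fact (3) has the harpsichord there. Refuted.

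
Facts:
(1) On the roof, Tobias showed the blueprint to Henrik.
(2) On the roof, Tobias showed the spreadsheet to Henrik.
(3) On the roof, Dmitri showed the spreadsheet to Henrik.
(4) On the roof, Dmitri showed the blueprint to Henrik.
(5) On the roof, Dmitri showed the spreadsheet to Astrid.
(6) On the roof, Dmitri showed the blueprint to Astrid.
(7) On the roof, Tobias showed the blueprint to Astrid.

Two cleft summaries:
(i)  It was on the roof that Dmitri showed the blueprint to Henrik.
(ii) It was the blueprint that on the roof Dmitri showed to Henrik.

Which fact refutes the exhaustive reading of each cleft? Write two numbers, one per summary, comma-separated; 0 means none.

Summary (i) focuses "on the roof" (the setting); background same agent, thing, recipient (Dmitri / the blueprint / Henrik). No fact matches that background with a different setting, so 0.
Summary (ii) focuses "the blueprint" (the thing); background same agent, recipient, setting (Dmitri / Henrik / on the roof). Fact (3) matches that background with thing = the spreadsheet — refutes (ii).

0, 3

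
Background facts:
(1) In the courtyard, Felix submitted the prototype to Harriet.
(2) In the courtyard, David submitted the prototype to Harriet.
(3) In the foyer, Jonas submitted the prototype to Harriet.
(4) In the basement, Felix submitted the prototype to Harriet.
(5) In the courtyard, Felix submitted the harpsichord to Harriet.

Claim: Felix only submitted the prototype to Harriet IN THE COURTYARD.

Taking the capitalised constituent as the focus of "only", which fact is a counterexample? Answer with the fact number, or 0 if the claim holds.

4

The capitals mark "in the courtyard" as focus. So "only" rules out other settings, with the rest (Felix as agent and the prototype as thing and Harriet as recipient) as background.
Fact (4) shares the background but differs in setting (in the basement) — a counterexample.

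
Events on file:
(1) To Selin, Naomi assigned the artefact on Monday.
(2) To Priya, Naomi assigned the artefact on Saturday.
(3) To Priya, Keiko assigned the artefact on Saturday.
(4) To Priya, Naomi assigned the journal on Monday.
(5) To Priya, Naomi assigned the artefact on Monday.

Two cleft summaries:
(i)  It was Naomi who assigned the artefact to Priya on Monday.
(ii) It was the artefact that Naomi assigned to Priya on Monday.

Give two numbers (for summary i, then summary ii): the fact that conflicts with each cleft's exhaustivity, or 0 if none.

0, 4

Summary (i) focuses "Naomi" (the agent); background the artefact as thing and Priya as recipient and on Monday as setting. No fact matches that background with a different agent, so 0.
Summary (ii) focuses "the artefact" (the thing); background Naomi as agent and Priya as recipient and on Monday as setting. Fact (4) matches that background with thing = the journal — refutes (ii).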